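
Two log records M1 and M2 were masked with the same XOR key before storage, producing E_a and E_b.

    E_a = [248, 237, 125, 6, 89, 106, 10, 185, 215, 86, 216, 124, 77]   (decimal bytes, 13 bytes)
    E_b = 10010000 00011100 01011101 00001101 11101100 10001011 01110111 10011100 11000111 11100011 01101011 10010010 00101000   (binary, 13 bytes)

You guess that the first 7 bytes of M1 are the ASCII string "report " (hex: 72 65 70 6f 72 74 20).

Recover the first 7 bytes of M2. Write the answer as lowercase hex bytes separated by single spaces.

1a 94 50 64 c7 95 5d

First, E_a ⊕ E_b = (M1 ⊕ K) ⊕ (M2 ⊕ K) = M1 ⊕ M2, so the key drops out. Then M2 = (M1 ⊕ M2) ⊕ M1 over the first 7 bytes.
byte 0: (f8 ^ 90) ^ 72 = 68 ^ 72 = 1a
byte 1: (ed ^ 1c) ^ 65 = f1 ^ 65 = 94
byte 2: (7d ^ 5d) ^ 70 = 20 ^ 70 = 50
byte 3: (06 ^ 0d) ^ 6f = 0b ^ 6f = 64
byte 4: (59 ^ ec) ^ 72 = b5 ^ 72 = c7
byte 5: (6a ^ 8b) ^ 74 = e1 ^ 74 = 95
byte 6: (0a ^ 77) ^ 20 = 7d ^ 20 = 5d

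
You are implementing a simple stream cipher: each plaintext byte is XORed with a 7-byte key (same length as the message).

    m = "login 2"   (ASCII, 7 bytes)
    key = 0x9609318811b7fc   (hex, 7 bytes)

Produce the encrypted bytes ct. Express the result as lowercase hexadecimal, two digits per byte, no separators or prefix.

fa6656e17f97ce

byte 0: 6c XOR 96 = fa
byte 1: 6f XOR 09 = 66
byte 2: 67 XOR 31 = 56
byte 3: 69 XOR 88 = e1
byte 4: 6e XOR 11 = 7f
byte 5: 20 XOR b7 = 97
byte 6: 32 XOR fc = ce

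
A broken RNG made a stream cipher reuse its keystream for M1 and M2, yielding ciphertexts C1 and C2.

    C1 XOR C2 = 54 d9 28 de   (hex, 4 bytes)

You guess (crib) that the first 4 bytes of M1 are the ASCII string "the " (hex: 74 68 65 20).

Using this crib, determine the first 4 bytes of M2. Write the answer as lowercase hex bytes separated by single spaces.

Since C1 ⊕ C2 = M1 ⊕ M2, XORing with the guessed M1 bytes yields the corresponding M2 bytes: M2 = (C1 ⊕ C2) ⊕ M1.
byte 0: 54 ⊕ 74 = 20
byte 1: d9 ⊕ 68 = b1
byte 2: 28 ⊕ 65 = 4d
byte 3: de ⊕ 20 = fe

20 b1 4d fe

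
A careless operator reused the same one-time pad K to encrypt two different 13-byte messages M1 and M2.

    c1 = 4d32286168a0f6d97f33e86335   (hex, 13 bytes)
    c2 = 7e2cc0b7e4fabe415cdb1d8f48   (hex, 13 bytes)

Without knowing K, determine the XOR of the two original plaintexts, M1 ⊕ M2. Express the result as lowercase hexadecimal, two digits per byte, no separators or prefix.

331ee8d68c5a489823e8f5ec7d

c1 ⊕ c2 = (M1 ⊕ K) ⊕ (M2 ⊕ K) = M1 ⊕ M2 — the shared key cancels under XOR.
byte 0: 01001101 ⊕ 01111110 = 00110011
byte 1: 00110010 ⊕ 00101100 = 00011110
byte 2: 00101000 ⊕ 11000000 = 11101000
byte 3: 01100001 ⊕ 10110111 = 11010110
byte 4: 01101000 ⊕ 11100100 = 10001100
byte 5: 10100000 ⊕ 11111010 = 01011010
byte 6: 11110110 ⊕ 10111110 = 01001000
byte 7: 11011001 ⊕ 01000001 = 10011000
byte 8: 01111111 ⊕ 01011100 = 00100011
byte 9: 00110011 ⊕ 11011011 = 11101000
byte 10: 11101000 ⊕ 00011101 = 11110101
byte 11: 01100011 ⊕ 10001111 = 11101100
byte 12: 00110101 ⊕ 01001000 = 01111101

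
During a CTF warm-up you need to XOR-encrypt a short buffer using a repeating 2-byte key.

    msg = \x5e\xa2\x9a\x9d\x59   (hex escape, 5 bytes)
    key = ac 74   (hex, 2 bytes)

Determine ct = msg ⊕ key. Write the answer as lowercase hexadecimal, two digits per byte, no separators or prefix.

The 2-byte key repeats, so the effective keystream is ac 74 ac 74 ac.
byte 0: 5e ⊕ ac = f2
byte 1: a2 ⊕ 74 = d6
byte 2: 9a ⊕ ac = 36
byte 3: 9d ⊕ 74 = e9
byte 4: 59 ⊕ ac = f5

f2d636e9f5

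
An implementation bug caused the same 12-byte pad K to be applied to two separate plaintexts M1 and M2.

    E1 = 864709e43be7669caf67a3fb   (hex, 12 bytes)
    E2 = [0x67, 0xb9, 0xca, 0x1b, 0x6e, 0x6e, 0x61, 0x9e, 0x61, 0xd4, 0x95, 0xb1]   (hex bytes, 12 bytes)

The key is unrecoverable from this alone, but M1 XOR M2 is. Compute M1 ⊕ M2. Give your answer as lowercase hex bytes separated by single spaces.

E1 ⊕ E2 = (M1 ⊕ K) ⊕ (M2 ⊕ K) = M1 ⊕ M2 — the shared key cancels under XOR.
10000110 ⊕ 01100111 = 11100001
01000111 ⊕ 10111001 = 11111110
00001001 ⊕ 11001010 = 11000011
11100100 ⊕ 00011011 = 11111111
00111011 ⊕ 01101110 = 01010101
11100111 ⊕ 01101110 = 10001001
01100110 ⊕ 01100001 = 00000111
10011100 ⊕ 10011110 = 00000010
10101111 ⊕ 01100001 = 11001110
01100111 ⊕ 11010100 = 10110011
10100011 ⊕ 10010101 = 00110110
11111011 ⊕ 10110001 = 01001010

e1 fe c3 ff 55 89 07 02 ce b3 36 4a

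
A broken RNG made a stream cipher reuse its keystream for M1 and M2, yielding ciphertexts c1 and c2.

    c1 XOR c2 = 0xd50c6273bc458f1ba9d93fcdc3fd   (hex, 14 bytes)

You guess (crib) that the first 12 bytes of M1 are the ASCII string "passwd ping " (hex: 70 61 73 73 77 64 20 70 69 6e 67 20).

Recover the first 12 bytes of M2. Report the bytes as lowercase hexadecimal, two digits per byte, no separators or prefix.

Since c1 ⊕ c2 = M1 ⊕ M2, XORing with the guessed M1 bytes yields the corresponding M2 bytes: M2 = (c1 ⊕ c2) ⊕ M1.
byte 0: 213 ^ 112 = 165
byte 1:  12 ^  97 = 109
byte 2:  98 ^ 115 =  17
byte 3: 115 ^ 115 =   0
byte 4: 188 ^ 119 = 203
byte 5:  69 ^ 100 =  33
byte 6: 143 ^  32 = 175
byte 7:  27 ^ 112 = 107
byte 8: 169 ^ 105 = 192
byte 9: 217 ^ 110 = 183
byte 10:  63 ^ 103 =  88
byte 11: 205 ^  32 = 237

a56d1100cb21af6bc0b758ed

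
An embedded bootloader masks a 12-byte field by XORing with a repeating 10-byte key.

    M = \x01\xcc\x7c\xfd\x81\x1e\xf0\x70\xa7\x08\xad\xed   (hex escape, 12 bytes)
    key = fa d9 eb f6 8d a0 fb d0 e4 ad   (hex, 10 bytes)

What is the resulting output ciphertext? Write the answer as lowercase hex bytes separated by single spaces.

fb 15 97 0b 0c be 0b a0 43 a5 57 34

The 10-byte key repeats, so the effective keystream is fa d9 eb f6 8d a0 fb d0 e4 ad fa d9.
byte 0: 01 ⊕ fa = fb
byte 1: cc ⊕ d9 = 15
byte 2: 7c ⊕ eb = 97
byte 3: fd ⊕ f6 = 0b
byte 4: 81 ⊕ 8d = 0c
byte 5: 1e ⊕ a0 = be
byte 6: f0 ⊕ fb = 0b
byte 7: 70 ⊕ d0 = a0
byte 8: a7 ⊕ e4 = 43
byte 9: 08 ⊕ ad = a5
byte 10: ad ⊕ fa = 57
byte 11: ed ⊕ d9 = 34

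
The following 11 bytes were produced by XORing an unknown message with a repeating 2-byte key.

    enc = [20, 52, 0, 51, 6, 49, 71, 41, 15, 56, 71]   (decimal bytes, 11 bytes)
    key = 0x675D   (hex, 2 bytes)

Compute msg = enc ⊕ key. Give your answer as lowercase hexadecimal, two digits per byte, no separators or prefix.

7369676e616c2074686520

The 2-byte key repeats, so the effective keystream is 67 5d 67 5d 67 5d 67 5d 67 5d 67.
byte 0: 14 ^ 67 = 73
byte 1: 34 ^ 5d = 69
byte 2: 00 ^ 67 = 67
byte 3: 33 ^ 5d = 6e
byte 4: 06 ^ 67 = 61
byte 5: 31 ^ 5d = 6c
byte 6: 47 ^ 67 = 20
byte 7: 29 ^ 5d = 74
byte 8: 0f ^ 67 = 68
byte 9: 38 ^ 5d = 65
byte 10: 47 ^ 67 = 20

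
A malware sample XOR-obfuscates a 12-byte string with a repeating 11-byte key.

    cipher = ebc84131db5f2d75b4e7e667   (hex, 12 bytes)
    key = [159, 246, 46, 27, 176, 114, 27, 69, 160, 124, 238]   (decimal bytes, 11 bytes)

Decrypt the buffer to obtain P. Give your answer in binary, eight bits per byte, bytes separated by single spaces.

01110100 00111110 01101111 00101010 01101011 00101101 00110110 00110000 00010100 10011011 00001000 11111000

The 11-byte key repeats, so the effective keystream is 9f f6 2e 1b b0 72 1b 45 a0 7c ee 9f.
byte 0: eb XOR 9f = 74
byte 1: c8 XOR f6 = 3e
byte 2: 41 XOR 2e = 6f
byte 3: 31 XOR 1b = 2a
byte 4: db XOR b0 = 6b
byte 5: 5f XOR 72 = 2d
byte 6: 2d XOR 1b = 36
byte 7: 75 XOR 45 = 30
byte 8: b4 XOR a0 = 14
byte 9: e7 XOR 7c = 9b
byte 10: e6 XOR ee = 08
byte 11: 67 XOR 9f = f8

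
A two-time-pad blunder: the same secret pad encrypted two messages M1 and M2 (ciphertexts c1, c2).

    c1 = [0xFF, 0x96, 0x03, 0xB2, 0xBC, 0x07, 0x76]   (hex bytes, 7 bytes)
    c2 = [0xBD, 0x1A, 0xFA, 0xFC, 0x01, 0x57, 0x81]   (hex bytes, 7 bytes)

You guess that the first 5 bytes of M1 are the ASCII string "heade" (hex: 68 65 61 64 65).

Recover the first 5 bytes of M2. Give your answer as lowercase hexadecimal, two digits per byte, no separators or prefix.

First, c1 ⊕ c2 = (M1 ⊕ K) ⊕ (M2 ⊕ K) = M1 ⊕ M2, so the key drops out. Then M2 = (M1 ⊕ M2) ⊕ M1 over the first 5 bytes.
byte 0: (ff ^ bd) ^ 68 = 42 ^ 68 = 2a
byte 1: (96 ^ 1a) ^ 65 = 8c ^ 65 = e9
byte 2: (03 ^ fa) ^ 61 = f9 ^ 61 = 98
byte 3: (b2 ^ fc) ^ 64 = 4e ^ 64 = 2a
byte 4: (bc ^ 01) ^ 65 = bd ^ 65 = d8

2ae9982ad8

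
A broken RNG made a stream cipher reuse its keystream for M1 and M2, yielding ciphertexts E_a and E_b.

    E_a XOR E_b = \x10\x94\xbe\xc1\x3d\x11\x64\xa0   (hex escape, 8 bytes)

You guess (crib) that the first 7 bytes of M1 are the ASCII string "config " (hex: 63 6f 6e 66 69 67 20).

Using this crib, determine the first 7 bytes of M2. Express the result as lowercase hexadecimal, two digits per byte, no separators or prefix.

73fbd0a7547644

Since E_a ⊕ E_b = M1 ⊕ M2, XORing with the guessed M1 bytes yields the corresponding M2 bytes: M2 = (E_a ⊕ E_b) ⊕ M1.
 16 ⊕  99 = 115
148 ⊕ 111 = 251
190 ⊕ 110 = 208
193 ⊕ 102 = 167
 61 ⊕ 105 =  84
 17 ⊕ 103 = 118
100 ⊕  32 =  68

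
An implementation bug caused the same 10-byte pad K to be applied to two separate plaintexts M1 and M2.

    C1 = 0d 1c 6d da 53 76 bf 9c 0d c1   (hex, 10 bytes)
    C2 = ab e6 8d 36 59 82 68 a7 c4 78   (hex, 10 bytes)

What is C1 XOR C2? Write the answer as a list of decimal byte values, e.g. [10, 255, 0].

[166, 250, 224, 236, 10, 244, 215, 59, 201, 185]

C1 ⊕ C2 = (M1 ⊕ K) ⊕ (M2 ⊕ K) = M1 ⊕ M2 — the shared key cancels under XOR.
0d XOR ab = a6
1c XOR e6 = fa
6d XOR 8d = e0
da XOR 36 = ec
53 XOR 59 = 0a
76 XOR 82 = f4
bf XOR 68 = d7
9c XOR a7 = 3b
0d XOR c4 = c9
c1 XOR 78 = b9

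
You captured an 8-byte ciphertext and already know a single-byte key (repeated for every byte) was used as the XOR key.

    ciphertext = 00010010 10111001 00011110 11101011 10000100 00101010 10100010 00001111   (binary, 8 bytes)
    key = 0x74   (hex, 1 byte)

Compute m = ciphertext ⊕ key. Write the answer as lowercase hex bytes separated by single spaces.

The 1-byte key repeats, so the effective keystream is 74 74 74 74 74 74 74 74.
byte 0:  18 ^ 116 = 102
byte 1: 185 ^ 116 = 205
byte 2:  30 ^ 116 = 106
byte 3: 235 ^ 116 = 159
byte 4: 132 ^ 116 = 240
byte 5:  42 ^ 116 =  94
byte 6: 162 ^ 116 = 214
byte 7:  15 ^ 116 = 123

66 cd 6a 9f f0 5e d6 7b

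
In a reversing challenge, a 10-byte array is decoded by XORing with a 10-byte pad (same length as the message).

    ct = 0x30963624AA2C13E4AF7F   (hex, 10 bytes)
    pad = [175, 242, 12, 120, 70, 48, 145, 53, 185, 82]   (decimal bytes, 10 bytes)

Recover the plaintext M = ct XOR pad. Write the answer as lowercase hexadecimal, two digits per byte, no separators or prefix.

00110000 ⊕ 10101111 = 10011111
10010110 ⊕ 11110010 = 01100100
00110110 ⊕ 00001100 = 00111010
00100100 ⊕ 01111000 = 01011100
10101010 ⊕ 01000110 = 11101100
00101100 ⊕ 00110000 = 00011100
00010011 ⊕ 10010001 = 10000010
11100100 ⊕ 00110101 = 11010001
10101111 ⊕ 10111001 = 00010110
01111111 ⊕ 01010010 = 00101101

9f643a5cec1c82d1162d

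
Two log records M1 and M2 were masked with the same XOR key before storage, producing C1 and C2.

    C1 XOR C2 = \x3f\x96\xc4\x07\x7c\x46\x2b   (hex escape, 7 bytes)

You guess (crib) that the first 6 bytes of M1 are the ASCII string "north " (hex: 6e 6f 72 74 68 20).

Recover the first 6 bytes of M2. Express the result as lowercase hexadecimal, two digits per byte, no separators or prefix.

51f9b6731466

Since C1 ⊕ C2 = M1 ⊕ M2, XORing with the guessed M1 bytes yields the corresponding M2 bytes: M2 = (C1 ⊕ C2) ⊕ M1.
byte 0: 3f ^ 6e = 51
byte 1: 96 ^ 6f = f9
byte 2: c4 ^ 72 = b6
byte 3: 07 ^ 74 = 73
byte 4: 7c ^ 68 = 14
byte 5: 46 ^ 20 = 66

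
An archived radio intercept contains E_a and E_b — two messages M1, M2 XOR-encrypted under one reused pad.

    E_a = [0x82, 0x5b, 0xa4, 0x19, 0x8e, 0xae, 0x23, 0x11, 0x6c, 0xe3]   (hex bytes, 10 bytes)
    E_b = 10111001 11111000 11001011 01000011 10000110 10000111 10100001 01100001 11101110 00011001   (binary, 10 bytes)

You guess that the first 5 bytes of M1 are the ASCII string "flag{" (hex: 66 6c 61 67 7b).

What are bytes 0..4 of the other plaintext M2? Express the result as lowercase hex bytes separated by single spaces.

5d cf 0e 3d 73

First, E_a ⊕ E_b = (M1 ⊕ K) ⊕ (M2 ⊕ K) = M1 ⊕ M2, so the key drops out. Then M2 = (M1 ⊕ M2) ⊕ M1 over the first 5 bytes.
byte 0: (82 ⊕ b9) ⊕ 66 = 3b ⊕ 66 = 5d
byte 1: (5b ⊕ f8) ⊕ 6c = a3 ⊕ 6c = cf
byte 2: (a4 ⊕ cb) ⊕ 61 = 6f ⊕ 61 = 0e
byte 3: (19 ⊕ 43) ⊕ 67 = 5a ⊕ 67 = 3d
byte 4: (8e ⊕ 86) ⊕ 7b = 08 ⊕ 7b = 73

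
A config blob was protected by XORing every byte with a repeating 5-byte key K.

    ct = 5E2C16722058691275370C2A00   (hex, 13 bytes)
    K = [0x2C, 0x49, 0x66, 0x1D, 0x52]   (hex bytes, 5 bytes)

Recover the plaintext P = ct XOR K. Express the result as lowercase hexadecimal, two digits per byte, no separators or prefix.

7265706f727420746865206366

The 5-byte key repeats, so the effective keystream is 2c 49 66 1d 52 2c 49 66 1d 52 2c 49 66.
byte 0: 5e ⊕ 2c = 72
byte 1: 2c ⊕ 49 = 65
byte 2: 16 ⊕ 66 = 70
byte 3: 72 ⊕ 1d = 6f
byte 4: 20 ⊕ 52 = 72
byte 5: 58 ⊕ 2c = 74
byte 6: 69 ⊕ 49 = 20
byte 7: 12 ⊕ 66 = 74
byte 8: 75 ⊕ 1d = 68
byte 9: 37 ⊕ 52 = 65
byte 10: 0c ⊕ 2c = 20
byte 11: 2a ⊕ 49 = 63
byte 12: 00 ⊕ 66 = 66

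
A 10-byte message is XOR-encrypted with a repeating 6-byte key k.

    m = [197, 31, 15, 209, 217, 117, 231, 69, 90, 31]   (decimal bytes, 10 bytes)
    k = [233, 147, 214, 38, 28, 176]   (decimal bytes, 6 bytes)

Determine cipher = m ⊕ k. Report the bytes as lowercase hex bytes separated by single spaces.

2c 8c d9 f7 c5 c5 0e d6 8c 39

The 6-byte key repeats, so the effective keystream is e9 93 d6 26 1c b0 e9 93 d6 26.
byte 0: 197 ⊕ 233 =  44
byte 1:  31 ⊕ 147 = 140
byte 2:  15 ⊕ 214 = 217
byte 3: 209 ⊕  38 = 247
byte 4: 217 ⊕  28 = 197
byte 5: 117 ⊕ 176 = 197
byte 6: 231 ⊕ 233 =  14
byte 7:  69 ⊕ 147 = 214
byte 8:  90 ⊕ 214 = 140
byte 9:  31 ⊕  38 =  57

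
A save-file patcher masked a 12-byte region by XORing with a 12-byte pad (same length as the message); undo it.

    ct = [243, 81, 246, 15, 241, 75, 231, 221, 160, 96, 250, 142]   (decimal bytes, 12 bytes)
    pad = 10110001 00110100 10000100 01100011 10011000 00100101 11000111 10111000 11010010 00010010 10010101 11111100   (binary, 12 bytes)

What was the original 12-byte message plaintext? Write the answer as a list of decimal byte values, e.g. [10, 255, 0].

[66, 101, 114, 108, 105, 110, 32, 101, 114, 114, 111, 114]

byte 0: f3 ⊕ b1 = 42
byte 1: 51 ⊕ 34 = 65
byte 2: f6 ⊕ 84 = 72
byte 3: 0f ⊕ 63 = 6c
byte 4: f1 ⊕ 98 = 69
byte 5: 4b ⊕ 25 = 6e
byte 6: e7 ⊕ c7 = 20
byte 7: dd ⊕ b8 = 65
byte 8: a0 ⊕ d2 = 72
byte 9: 60 ⊕ 12 = 72
byte 10: fa ⊕ 95 = 6f
byte 11: 8e ⊕ fc = 72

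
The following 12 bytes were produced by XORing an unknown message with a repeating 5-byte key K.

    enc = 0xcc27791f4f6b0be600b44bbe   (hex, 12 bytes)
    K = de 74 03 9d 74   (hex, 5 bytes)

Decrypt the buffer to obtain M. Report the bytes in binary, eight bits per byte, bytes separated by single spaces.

00010010 01010011 01111010 10000010 00111011 10110101 01111111 11100101 10011101 11000000 10010101 11001010

The 5-byte key repeats, so the effective keystream is de 74 03 9d 74 de 74 03 9d 74 de 74.
byte 0: cc ^ de = 12
byte 1: 27 ^ 74 = 53
byte 2: 79 ^ 03 = 7a
byte 3: 1f ^ 9d = 82
byte 4: 4f ^ 74 = 3b
byte 5: 6b ^ de = b5
byte 6: 0b ^ 74 = 7f
byte 7: e6 ^ 03 = e5
byte 8: 00 ^ 9d = 9d
byte 9: b4 ^ 74 = c0
byte 10: 4b ^ de = 95
byte 11: be ^ 74 = ca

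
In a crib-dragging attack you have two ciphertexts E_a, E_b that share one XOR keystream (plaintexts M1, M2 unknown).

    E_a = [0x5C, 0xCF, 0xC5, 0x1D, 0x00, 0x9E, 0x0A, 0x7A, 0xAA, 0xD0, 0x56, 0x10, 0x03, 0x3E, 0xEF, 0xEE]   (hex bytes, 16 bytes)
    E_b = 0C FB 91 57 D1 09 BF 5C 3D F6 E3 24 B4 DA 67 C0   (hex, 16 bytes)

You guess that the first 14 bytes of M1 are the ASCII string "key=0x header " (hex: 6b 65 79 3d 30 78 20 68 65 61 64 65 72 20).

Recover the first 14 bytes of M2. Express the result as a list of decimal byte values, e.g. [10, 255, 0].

First, E_a ⊕ E_b = (M1 ⊕ K) ⊕ (M2 ⊕ K) = M1 ⊕ M2, so the key drops out. Then M2 = (M1 ⊕ M2) ⊕ M1 over the first 14 bytes.
byte 0: (5c ⊕ 0c) ⊕ 6b = 50 ⊕ 6b = 3b
byte 1: (cf ⊕ fb) ⊕ 65 = 34 ⊕ 65 = 51
byte 2: (c5 ⊕ 91) ⊕ 79 = 54 ⊕ 79 = 2d
byte 3: (1d ⊕ 57) ⊕ 3d = 4a ⊕ 3d = 77
byte 4: (00 ⊕ d1) ⊕ 30 = d1 ⊕ 30 = e1
byte 5: (9e ⊕ 09) ⊕ 78 = 97 ⊕ 78 = ef
byte 6: (0a ⊕ bf) ⊕ 20 = b5 ⊕ 20 = 95
byte 7: (7a ⊕ 5c) ⊕ 68 = 26 ⊕ 68 = 4e
byte 8: (aa ⊕ 3d) ⊕ 65 = 97 ⊕ 65 = f2
byte 9: (d0 ⊕ f6) ⊕ 61 = 26 ⊕ 61 = 47
byte 10: (56 ⊕ e3) ⊕ 64 = b5 ⊕ 64 = d1
byte 11: (10 ⊕ 24) ⊕ 65 = 34 ⊕ 65 = 51
byte 12: (03 ⊕ b4) ⊕ 72 = b7 ⊕ 72 = c5
byte 13: (3e ⊕ da) ⊕ 20 = e4 ⊕ 20 = c4

[59, 81, 45, 119, 225, 239, 149, 78, 242, 71, 209, 81, 197, 196]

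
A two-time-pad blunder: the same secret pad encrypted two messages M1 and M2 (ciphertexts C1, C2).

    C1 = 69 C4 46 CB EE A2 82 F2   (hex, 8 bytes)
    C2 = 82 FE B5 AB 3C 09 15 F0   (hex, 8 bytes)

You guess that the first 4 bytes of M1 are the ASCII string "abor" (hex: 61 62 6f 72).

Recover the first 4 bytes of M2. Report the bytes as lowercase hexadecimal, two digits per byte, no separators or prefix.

8a589c12

First, C1 ⊕ C2 = (M1 ⊕ K) ⊕ (M2 ⊕ K) = M1 ⊕ M2, so the key drops out. Then M2 = (M1 ⊕ M2) ⊕ M1 over the first 4 bytes.
byte 0: (69 xor 82) xor 61 = eb xor 61 = 8a
byte 1: (c4 xor fe) xor 62 = 3a xor 62 = 58
byte 2: (46 xor b5) xor 6f = f3 xor 6f = 9c
byte 3: (cb xor ab) xor 72 = 60 xor 72 = 12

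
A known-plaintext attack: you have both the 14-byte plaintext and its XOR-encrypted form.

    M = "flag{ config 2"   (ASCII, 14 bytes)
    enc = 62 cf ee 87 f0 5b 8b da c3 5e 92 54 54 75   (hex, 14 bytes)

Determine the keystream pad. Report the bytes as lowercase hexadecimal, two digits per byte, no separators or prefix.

04a38fe08b7be8b5ad38fb337447

Since enc = M ⊕ pad, XORing both sides with M gives pad = M ⊕ enc.
102 xor  98 =   4
108 xor 207 = 163
 97 xor 238 = 143
103 xor 135 = 224
123 xor 240 = 139
 32 xor  91 = 123
 99 xor 139 = 232
111 xor 218 = 181
110 xor 195 = 173
102 xor  94 =  56
105 xor 146 = 251
103 xor  84 =  51
 32 xor  84 = 116
 50 xor 117 =  71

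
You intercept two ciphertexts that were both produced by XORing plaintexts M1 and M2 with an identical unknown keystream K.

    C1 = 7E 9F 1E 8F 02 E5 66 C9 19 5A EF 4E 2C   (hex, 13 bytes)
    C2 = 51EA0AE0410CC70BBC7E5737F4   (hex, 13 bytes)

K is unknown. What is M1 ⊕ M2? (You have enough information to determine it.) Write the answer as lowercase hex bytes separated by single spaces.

C1 ⊕ C2 = (M1 ⊕ K) ⊕ (M2 ⊕ K) = M1 ⊕ M2 — the shared key cancels under XOR.
01111110 ^ 01010001 = 00101111
10011111 ^ 11101010 = 01110101
00011110 ^ 00001010 = 00010100
10001111 ^ 11100000 = 01101111
00000010 ^ 01000001 = 01000011
11100101 ^ 00001100 = 11101001
01100110 ^ 11000111 = 10100001
11001001 ^ 00001011 = 11000010
00011001 ^ 10111100 = 10100101
01011010 ^ 01111110 = 00100100
11101111 ^ 01010111 = 10111000
01001110 ^ 00110111 = 01111001
00101100 ^ 11110100 = 11011000

2f 75 14 6f 43 e9 a1 c2 a5 24 b8 79 d8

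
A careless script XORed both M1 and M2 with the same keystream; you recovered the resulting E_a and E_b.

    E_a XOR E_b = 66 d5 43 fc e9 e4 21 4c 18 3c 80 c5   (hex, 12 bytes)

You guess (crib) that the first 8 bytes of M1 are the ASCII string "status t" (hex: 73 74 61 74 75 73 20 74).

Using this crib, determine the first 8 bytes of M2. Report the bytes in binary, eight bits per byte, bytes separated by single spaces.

Since E_a ⊕ E_b = M1 ⊕ M2, XORing with the guessed M1 bytes yields the corresponding M2 bytes: M2 = (E_a ⊕ E_b) ⊕ M1.
66 ⊕ 73 = 15
d5 ⊕ 74 = a1
43 ⊕ 61 = 22
fc ⊕ 74 = 88
e9 ⊕ 75 = 9c
e4 ⊕ 73 = 97
21 ⊕ 20 = 01
4c ⊕ 74 = 38

00010101 10100001 00100010 10001000 10011100 10010111 00000001 00111000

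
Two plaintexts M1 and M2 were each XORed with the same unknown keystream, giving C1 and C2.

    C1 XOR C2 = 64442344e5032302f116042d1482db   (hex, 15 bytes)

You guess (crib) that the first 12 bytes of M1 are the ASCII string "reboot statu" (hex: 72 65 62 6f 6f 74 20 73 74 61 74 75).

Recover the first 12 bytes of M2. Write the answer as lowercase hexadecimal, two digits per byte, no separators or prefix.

Since C1 ⊕ C2 = M1 ⊕ M2, XORing with the guessed M1 bytes yields the corresponding M2 bytes: M2 = (C1 ⊕ C2) ⊕ M1.
01100100 ^ 01110010 = 00010110
01000100 ^ 01100101 = 00100001
00100011 ^ 01100010 = 01000001
01000100 ^ 01101111 = 00101011
11100101 ^ 01101111 = 10001010
00000011 ^ 01110100 = 01110111
00100011 ^ 00100000 = 00000011
00000010 ^ 01110011 = 01110001
11110001 ^ 01110100 = 10000101
00010110 ^ 01100001 = 01110111
00000100 ^ 01110100 = 01110000
00101101 ^ 01110101 = 01011000

1621412b8a77037185777058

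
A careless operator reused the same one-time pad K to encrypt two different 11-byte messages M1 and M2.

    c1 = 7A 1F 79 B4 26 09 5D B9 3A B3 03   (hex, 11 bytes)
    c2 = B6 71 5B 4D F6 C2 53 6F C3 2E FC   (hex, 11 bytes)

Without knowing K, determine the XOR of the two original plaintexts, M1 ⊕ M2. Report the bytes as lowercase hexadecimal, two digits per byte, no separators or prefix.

c1 ⊕ c2 = (M1 ⊕ K) ⊕ (M2 ⊕ K) = M1 ⊕ M2 — the shared key cancels under XOR.
7a ⊕ b6 = cc
1f ⊕ 71 = 6e
79 ⊕ 5b = 22
b4 ⊕ 4d = f9
26 ⊕ f6 = d0
09 ⊕ c2 = cb
5d ⊕ 53 = 0e
b9 ⊕ 6f = d6
3a ⊕ c3 = f9
b3 ⊕ 2e = 9d
03 ⊕ fc = ff

cc6e22f9d0cb0ed6f99dff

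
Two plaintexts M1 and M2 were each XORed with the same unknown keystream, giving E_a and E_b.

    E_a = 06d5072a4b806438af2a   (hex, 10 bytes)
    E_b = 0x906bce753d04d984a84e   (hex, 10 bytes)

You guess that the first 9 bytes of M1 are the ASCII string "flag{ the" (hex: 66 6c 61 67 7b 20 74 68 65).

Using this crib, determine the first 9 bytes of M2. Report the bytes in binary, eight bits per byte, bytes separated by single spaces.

11110000 11010010 10101000 00111000 00001101 10100100 11001001 11010100 01100010

First, E_a ⊕ E_b = (M1 ⊕ K) ⊕ (M2 ⊕ K) = M1 ⊕ M2, so the key drops out. Then M2 = (M1 ⊕ M2) ⊕ M1 over the first 9 bytes.
byte 0: (06 ⊕ 90) ⊕ 66 = 96 ⊕ 66 = f0
byte 1: (d5 ⊕ 6b) ⊕ 6c = be ⊕ 6c = d2
byte 2: (07 ⊕ ce) ⊕ 61 = c9 ⊕ 61 = a8
byte 3: (2a ⊕ 75) ⊕ 67 = 5f ⊕ 67 = 38
byte 4: (4b ⊕ 3d) ⊕ 7b = 76 ⊕ 7b = 0d
byte 5: (80 ⊕ 04) ⊕ 20 = 84 ⊕ 20 = a4
byte 6: (64 ⊕ d9) ⊕ 74 = bd ⊕ 74 = c9
byte 7: (38 ⊕ 84) ⊕ 68 = bc ⊕ 68 = d4
byte 8: (af ⊕ a8) ⊕ 65 = 07 ⊕ 65 = 62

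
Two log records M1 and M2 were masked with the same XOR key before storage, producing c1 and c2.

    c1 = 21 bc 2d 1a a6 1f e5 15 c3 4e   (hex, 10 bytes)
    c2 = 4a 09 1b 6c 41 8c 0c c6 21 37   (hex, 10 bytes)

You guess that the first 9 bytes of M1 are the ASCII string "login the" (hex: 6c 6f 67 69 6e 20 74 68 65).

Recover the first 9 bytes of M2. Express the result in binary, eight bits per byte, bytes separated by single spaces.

First, c1 ⊕ c2 = (M1 ⊕ K) ⊕ (M2 ⊕ K) = M1 ⊕ M2, so the key drops out. Then M2 = (M1 ⊕ M2) ⊕ M1 over the first 9 bytes.
byte 0: (21 xor 4a) xor 6c = 6b xor 6c = 07
byte 1: (bc xor 09) xor 6f = b5 xor 6f = da
byte 2: (2d xor 1b) xor 67 = 36 xor 67 = 51
byte 3: (1a xor 6c) xor 69 = 76 xor 69 = 1f
byte 4: (a6 xor 41) xor 6e = e7 xor 6e = 89
byte 5: (1f xor 8c) xor 20 = 93 xor 20 = b3
byte 6: (e5 xor 0c) xor 74 = e9 xor 74 = 9d
byte 7: (15 xor c6) xor 68 = d3 xor 68 = bb
byte 8: (c3 xor 21) xor 65 = e2 xor 65 = 87

00000111 11011010 01010001 00011111 10001001 10110011 10011101 10111011 10000111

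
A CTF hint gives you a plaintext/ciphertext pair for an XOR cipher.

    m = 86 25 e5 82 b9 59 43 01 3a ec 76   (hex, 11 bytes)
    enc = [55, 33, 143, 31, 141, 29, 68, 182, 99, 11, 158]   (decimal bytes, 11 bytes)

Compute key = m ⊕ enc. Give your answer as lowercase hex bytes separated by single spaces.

b1 04 6a 9d 34 44 07 b7 59 e7 e8

Since enc = m ⊕ key, XORing both sides with m gives key = m ⊕ enc.
10000110 xor 00110111 = 10110001
00100101 xor 00100001 = 00000100
11100101 xor 10001111 = 01101010
10000010 xor 00011111 = 10011101
10111001 xor 10001101 = 00110100
01011001 xor 00011101 = 01000100
01000011 xor 01000100 = 00000111
00000001 xor 10110110 = 10110111
00111010 xor 01100011 = 01011001
11101100 xor 00001011 = 11100111
01110110 xor 10011110 = 11101000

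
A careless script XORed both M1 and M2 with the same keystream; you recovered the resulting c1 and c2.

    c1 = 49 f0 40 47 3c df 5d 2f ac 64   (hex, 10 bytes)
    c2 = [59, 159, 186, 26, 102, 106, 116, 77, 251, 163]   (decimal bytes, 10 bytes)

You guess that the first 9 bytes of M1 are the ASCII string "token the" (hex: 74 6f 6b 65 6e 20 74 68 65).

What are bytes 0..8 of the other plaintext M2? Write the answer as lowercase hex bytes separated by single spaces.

06 00 91 38 34 95 5d 0a 32

First, c1 ⊕ c2 = (M1 ⊕ K) ⊕ (M2 ⊕ K) = M1 ⊕ M2, so the key drops out. Then M2 = (M1 ⊕ M2) ⊕ M1 over the first 9 bytes.
byte 0: (49 XOR 3b) XOR 74 = 72 XOR 74 = 06
byte 1: (f0 XOR 9f) XOR 6f = 6f XOR 6f = 00
byte 2: (40 XOR ba) XOR 6b = fa XOR 6b = 91
byte 3: (47 XOR 1a) XOR 65 = 5d XOR 65 = 38
byte 4: (3c XOR 66) XOR 6e = 5a XOR 6e = 34
byte 5: (df XOR 6a) XOR 20 = b5 XOR 20 = 95
byte 6: (5d XOR 74) XOR 74 = 29 XOR 74 = 5d
byte 7: (2f XOR 4d) XOR 68 = 62 XOR 68 = 0a
byte 8: (ac XOR fb) XOR 65 = 57 XOR 65 = 32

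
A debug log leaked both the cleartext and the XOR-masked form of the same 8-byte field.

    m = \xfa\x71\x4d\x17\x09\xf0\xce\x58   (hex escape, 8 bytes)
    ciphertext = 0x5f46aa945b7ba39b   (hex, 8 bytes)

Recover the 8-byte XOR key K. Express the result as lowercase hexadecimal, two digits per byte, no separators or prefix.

Since ciphertext = m ⊕ K, XORing both sides with m gives K = m ⊕ ciphertext.
fa xor 5f = a5
71 xor 46 = 37
4d xor aa = e7
17 xor 94 = 83
09 xor 5b = 52
f0 xor 7b = 8b
ce xor a3 = 6d
58 xor 9b = c3

a537e783528b6dc3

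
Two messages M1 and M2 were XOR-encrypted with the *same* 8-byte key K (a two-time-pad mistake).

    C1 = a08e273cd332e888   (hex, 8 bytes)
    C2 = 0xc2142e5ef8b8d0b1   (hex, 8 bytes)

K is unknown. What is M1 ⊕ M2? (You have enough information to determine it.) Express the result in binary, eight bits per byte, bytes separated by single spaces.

C1 ⊕ C2 = (M1 ⊕ K) ⊕ (M2 ⊕ K) = M1 ⊕ M2 — the shared key cancels under XOR.
160 xor 194 =  98
142 xor  20 = 154
 39 xor  46 =   9
 60 xor  94 =  98
211 xor 248 =  43
 50 xor 184 = 138
232 xor 208 =  56
136 xor 177 =  57

01100010 10011010 00001001 01100010 00101011 10001010 00111000 00111001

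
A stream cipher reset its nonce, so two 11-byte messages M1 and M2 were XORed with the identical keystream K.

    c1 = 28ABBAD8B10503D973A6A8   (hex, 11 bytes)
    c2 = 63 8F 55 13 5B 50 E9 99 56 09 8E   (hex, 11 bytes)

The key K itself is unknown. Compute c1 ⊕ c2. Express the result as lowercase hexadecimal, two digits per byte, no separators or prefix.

c1 ⊕ c2 = (M1 ⊕ K) ⊕ (M2 ⊕ K) = M1 ⊕ M2 — the shared key cancels under XOR.
00101000 xor 01100011 = 01001011
10101011 xor 10001111 = 00100100
10111010 xor 01010101 = 11101111
11011000 xor 00010011 = 11001011
10110001 xor 01011011 = 11101010
00000101 xor 01010000 = 01010101
00000011 xor 11101001 = 11101010
11011001 xor 10011001 = 01000000
01110011 xor 01010110 = 00100101
10100110 xor 00001001 = 10101111
10101000 xor 10001110 = 00100110

4b24efcbea55ea4025af26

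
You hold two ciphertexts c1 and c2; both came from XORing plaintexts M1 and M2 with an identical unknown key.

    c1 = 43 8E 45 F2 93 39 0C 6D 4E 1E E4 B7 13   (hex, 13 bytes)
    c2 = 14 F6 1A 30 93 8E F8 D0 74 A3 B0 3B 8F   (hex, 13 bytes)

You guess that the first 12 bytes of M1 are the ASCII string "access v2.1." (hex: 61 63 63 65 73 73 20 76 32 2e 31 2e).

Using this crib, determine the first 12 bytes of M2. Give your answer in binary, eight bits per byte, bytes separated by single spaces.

00110110 00011011 00111100 10100111 01110011 11000100 11010100 11001011 00001000 10010011 01100101 10100010

First, c1 ⊕ c2 = (M1 ⊕ K) ⊕ (M2 ⊕ K) = M1 ⊕ M2, so the key drops out. Then M2 = (M1 ⊕ M2) ⊕ M1 over the first 12 bytes.
byte 0: (43 XOR 14) XOR 61 = 57 XOR 61 = 36
byte 1: (8e XOR f6) XOR 63 = 78 XOR 63 = 1b
byte 2: (45 XOR 1a) XOR 63 = 5f XOR 63 = 3c
byte 3: (f2 XOR 30) XOR 65 = c2 XOR 65 = a7
byte 4: (93 XOR 93) XOR 73 = 00 XOR 73 = 73
byte 5: (39 XOR 8e) XOR 73 = b7 XOR 73 = c4
byte 6: (0c XOR f8) XOR 20 = f4 XOR 20 = d4
byte 7: (6d XOR d0) XOR 76 = bd XOR 76 = cb
byte 8: (4e XOR 74) XOR 32 = 3a XOR 32 = 08
byte 9: (1e XOR a3) XOR 2e = bd XOR 2e = 93
byte 10: (e4 XOR b0) XOR 31 = 54 XOR 31 = 65
byte 11: (b7 XOR 3b) XOR 2e = 8c XOR 2e = a2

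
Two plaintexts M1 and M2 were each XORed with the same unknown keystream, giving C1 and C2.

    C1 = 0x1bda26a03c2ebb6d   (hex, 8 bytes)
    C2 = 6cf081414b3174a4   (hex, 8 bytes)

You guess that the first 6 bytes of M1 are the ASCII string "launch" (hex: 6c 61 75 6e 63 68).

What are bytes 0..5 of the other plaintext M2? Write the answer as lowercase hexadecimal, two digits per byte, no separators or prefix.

1b4bd28f1477

First, C1 ⊕ C2 = (M1 ⊕ K) ⊕ (M2 ⊕ K) = M1 ⊕ M2, so the key drops out. Then M2 = (M1 ⊕ M2) ⊕ M1 over the first 6 bytes.
byte 0: (1b ⊕ 6c) ⊕ 6c = 77 ⊕ 6c = 1b
byte 1: (da ⊕ f0) ⊕ 61 = 2a ⊕ 61 = 4b
byte 2: (26 ⊕ 81) ⊕ 75 = a7 ⊕ 75 = d2
byte 3: (a0 ⊕ 41) ⊕ 6e = e1 ⊕ 6e = 8f
byte 4: (3c ⊕ 4b) ⊕ 63 = 77 ⊕ 63 = 14
byte 5: (2e ⊕ 31) ⊕ 68 = 1f ⊕ 68 = 77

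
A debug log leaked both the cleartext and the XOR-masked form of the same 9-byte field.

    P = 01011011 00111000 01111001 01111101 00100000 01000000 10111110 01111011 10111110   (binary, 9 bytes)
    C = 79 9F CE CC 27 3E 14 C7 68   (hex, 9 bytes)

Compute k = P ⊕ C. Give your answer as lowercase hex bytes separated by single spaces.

Since C = P ⊕ k, XORing both sides with P gives k = P ⊕ C.
5b ^ 79 = 22
38 ^ 9f = a7
79 ^ ce = b7
7d ^ cc = b1
20 ^ 27 = 07
40 ^ 3e = 7e
be ^ 14 = aa
7b ^ c7 = bc
be ^ 68 = d6

22 a7 b7 b1 07 7e aa bc d6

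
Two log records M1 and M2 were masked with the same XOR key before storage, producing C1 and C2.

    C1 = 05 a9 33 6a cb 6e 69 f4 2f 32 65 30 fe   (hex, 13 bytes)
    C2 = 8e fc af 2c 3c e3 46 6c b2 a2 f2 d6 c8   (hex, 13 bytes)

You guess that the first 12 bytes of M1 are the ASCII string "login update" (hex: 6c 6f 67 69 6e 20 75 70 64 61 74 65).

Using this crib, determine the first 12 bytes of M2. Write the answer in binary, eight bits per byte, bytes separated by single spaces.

First, C1 ⊕ C2 = (M1 ⊕ K) ⊕ (M2 ⊕ K) = M1 ⊕ M2, so the key drops out. Then M2 = (M1 ⊕ M2) ⊕ M1 over the first 12 bytes.
byte 0: (05 ⊕ 8e) ⊕ 6c = 8b ⊕ 6c = e7
byte 1: (a9 ⊕ fc) ⊕ 6f = 55 ⊕ 6f = 3a
byte 2: (33 ⊕ af) ⊕ 67 = 9c ⊕ 67 = fb
byte 3: (6a ⊕ 2c) ⊕ 69 = 46 ⊕ 69 = 2f
byte 4: (cb ⊕ 3c) ⊕ 6e = f7 ⊕ 6e = 99
byte 5: (6e ⊕ e3) ⊕ 20 = 8d ⊕ 20 = ad
byte 6: (69 ⊕ 46) ⊕ 75 = 2f ⊕ 75 = 5a
byte 7: (f4 ⊕ 6c) ⊕ 70 = 98 ⊕ 70 = e8
byte 8: (2f ⊕ b2) ⊕ 64 = 9d ⊕ 64 = f9
byte 9: (32 ⊕ a2) ⊕ 61 = 90 ⊕ 61 = f1
byte 10: (65 ⊕ f2) ⊕ 74 = 97 ⊕ 74 = e3
byte 11: (30 ⊕ d6) ⊕ 65 = e6 ⊕ 65 = 83

11100111 00111010 11111011 00101111 10011001 10101101 01011010 11101000 11111001 11110001 11100011 10000011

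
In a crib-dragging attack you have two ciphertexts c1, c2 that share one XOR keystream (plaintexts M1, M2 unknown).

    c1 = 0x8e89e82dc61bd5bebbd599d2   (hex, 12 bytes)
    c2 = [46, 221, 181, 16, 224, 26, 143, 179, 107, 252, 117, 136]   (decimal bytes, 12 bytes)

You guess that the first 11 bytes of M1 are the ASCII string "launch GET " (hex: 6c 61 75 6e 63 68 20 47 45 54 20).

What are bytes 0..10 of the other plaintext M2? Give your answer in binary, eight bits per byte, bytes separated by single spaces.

First, c1 ⊕ c2 = (M1 ⊕ K) ⊕ (M2 ⊕ K) = M1 ⊕ M2, so the key drops out. Then M2 = (M1 ⊕ M2) ⊕ M1 over the first 11 bytes.
byte 0: (8e ⊕ 2e) ⊕ 6c = a0 ⊕ 6c = cc
byte 1: (89 ⊕ dd) ⊕ 61 = 54 ⊕ 61 = 35
byte 2: (e8 ⊕ b5) ⊕ 75 = 5d ⊕ 75 = 28
byte 3: (2d ⊕ 10) ⊕ 6e = 3d ⊕ 6e = 53
byte 4: (c6 ⊕ e0) ⊕ 63 = 26 ⊕ 63 = 45
byte 5: (1b ⊕ 1a) ⊕ 68 = 01 ⊕ 68 = 69
byte 6: (d5 ⊕ 8f) ⊕ 20 = 5a ⊕ 20 = 7a
byte 7: (be ⊕ b3) ⊕ 47 = 0d ⊕ 47 = 4a
byte 8: (bb ⊕ 6b) ⊕ 45 = d0 ⊕ 45 = 95
byte 9: (d5 ⊕ fc) ⊕ 54 = 29 ⊕ 54 = 7d
byte 10: (99 ⊕ 75) ⊕ 20 = ec ⊕ 20 = cc

11001100 00110101 00101000 01010011 01000101 01101001 01111010 01001010 10010101 01111101 11001100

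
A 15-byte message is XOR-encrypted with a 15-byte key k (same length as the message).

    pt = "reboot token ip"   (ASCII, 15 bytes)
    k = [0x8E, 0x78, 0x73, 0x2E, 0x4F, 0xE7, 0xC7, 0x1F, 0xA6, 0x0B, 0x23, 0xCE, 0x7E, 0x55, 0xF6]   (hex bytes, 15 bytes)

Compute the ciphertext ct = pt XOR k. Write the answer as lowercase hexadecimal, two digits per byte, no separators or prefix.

72 XOR 8e = fc
65 XOR 78 = 1d
62 XOR 73 = 11
6f XOR 2e = 41
6f XOR 4f = 20
74 XOR e7 = 93
20 XOR c7 = e7
74 XOR 1f = 6b
6f XOR a6 = c9
6b XOR 0b = 60
65 XOR 23 = 46
6e XOR ce = a0
20 XOR 7e = 5e
69 XOR 55 = 3c
70 XOR f6 = 86

fc1d11412093e76bc96046a05e3c86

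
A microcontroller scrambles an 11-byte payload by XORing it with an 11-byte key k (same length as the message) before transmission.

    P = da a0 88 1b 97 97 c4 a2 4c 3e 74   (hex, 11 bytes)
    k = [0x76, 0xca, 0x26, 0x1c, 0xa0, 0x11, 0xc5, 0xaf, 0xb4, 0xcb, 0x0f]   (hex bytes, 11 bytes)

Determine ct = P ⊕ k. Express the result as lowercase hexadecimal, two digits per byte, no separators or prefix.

XOR is its own inverse, so applying the key byte-wise gives the result directly.
218 xor 118 = 172
160 xor 202 = 106
136 xor  38 = 174
 27 xor  28 =   7
151 xor 160 =  55
151 xor  17 = 134
196 xor 197 =   1
162 xor 175 =  13
 76 xor 180 = 248
 62 xor 203 = 245
116 xor  15 = 123

ac6aae073786010df8f57b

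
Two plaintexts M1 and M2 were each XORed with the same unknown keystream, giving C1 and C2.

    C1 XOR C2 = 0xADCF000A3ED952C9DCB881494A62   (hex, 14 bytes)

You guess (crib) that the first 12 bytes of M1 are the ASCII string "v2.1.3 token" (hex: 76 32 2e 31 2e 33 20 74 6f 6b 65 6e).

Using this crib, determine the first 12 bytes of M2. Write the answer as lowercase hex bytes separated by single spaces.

Since C1 ⊕ C2 = M1 ⊕ M2, XORing with the guessed M1 bytes yields the corresponding M2 bytes: M2 = (C1 ⊕ C2) ⊕ M1.
ad ⊕ 76 = db
cf ⊕ 32 = fd
00 ⊕ 2e = 2e
0a ⊕ 31 = 3b
3e ⊕ 2e = 10
d9 ⊕ 33 = ea
52 ⊕ 20 = 72
c9 ⊕ 74 = bd
dc ⊕ 6f = b3
b8 ⊕ 6b = d3
81 ⊕ 65 = e4
49 ⊕ 6e = 27

db fd 2e 3b 10 ea 72 bd b3 d3 e4 27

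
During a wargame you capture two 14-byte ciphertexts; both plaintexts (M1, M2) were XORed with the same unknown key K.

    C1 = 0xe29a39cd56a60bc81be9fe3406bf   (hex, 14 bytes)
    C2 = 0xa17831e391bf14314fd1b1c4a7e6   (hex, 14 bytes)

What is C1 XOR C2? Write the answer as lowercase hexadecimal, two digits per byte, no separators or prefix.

43e2082ec7191ff954384ff0a159

C1 ⊕ C2 = (M1 ⊕ K) ⊕ (M2 ⊕ K) = M1 ⊕ M2 — the shared key cancels under XOR.
226 ^ 161 =  67
154 ^ 120 = 226
 57 ^  49 =   8
205 ^ 227 =  46
 86 ^ 145 = 199
166 ^ 191 =  25
 11 ^  20 =  31
200 ^  49 = 249
 27 ^  79 =  84
233 ^ 209 =  56
254 ^ 177 =  79
 52 ^ 196 = 240
  6 ^ 167 = 161
191 ^ 230 =  89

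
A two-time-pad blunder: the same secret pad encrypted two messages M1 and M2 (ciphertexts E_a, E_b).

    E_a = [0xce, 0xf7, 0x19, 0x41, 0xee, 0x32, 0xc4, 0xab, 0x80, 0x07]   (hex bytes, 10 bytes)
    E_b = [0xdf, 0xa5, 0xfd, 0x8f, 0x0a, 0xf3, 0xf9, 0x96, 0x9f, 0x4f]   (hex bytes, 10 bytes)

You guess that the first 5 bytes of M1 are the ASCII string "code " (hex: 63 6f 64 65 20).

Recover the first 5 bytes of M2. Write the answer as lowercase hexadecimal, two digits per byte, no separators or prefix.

First, E_a ⊕ E_b = (M1 ⊕ K) ⊕ (M2 ⊕ K) = M1 ⊕ M2, so the key drops out. Then M2 = (M1 ⊕ M2) ⊕ M1 over the first 5 bytes.
byte 0: (ce XOR df) XOR 63 = 11 XOR 63 = 72
byte 1: (f7 XOR a5) XOR 6f = 52 XOR 6f = 3d
byte 2: (19 XOR fd) XOR 64 = e4 XOR 64 = 80
byte 3: (41 XOR 8f) XOR 65 = ce XOR 65 = ab
byte 4: (ee XOR 0a) XOR 20 = e4 XOR 20 = c4

723d80abc4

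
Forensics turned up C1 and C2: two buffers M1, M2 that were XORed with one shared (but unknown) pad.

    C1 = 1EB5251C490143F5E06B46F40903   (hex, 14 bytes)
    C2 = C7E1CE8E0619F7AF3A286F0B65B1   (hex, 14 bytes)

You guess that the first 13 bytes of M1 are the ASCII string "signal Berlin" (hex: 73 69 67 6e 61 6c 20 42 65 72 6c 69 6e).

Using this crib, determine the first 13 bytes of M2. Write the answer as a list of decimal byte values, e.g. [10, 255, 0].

[170, 61, 140, 252, 46, 116, 148, 24, 191, 49, 69, 150, 2]

First, C1 ⊕ C2 = (M1 ⊕ K) ⊕ (M2 ⊕ K) = M1 ⊕ M2, so the key drops out. Then M2 = (M1 ⊕ M2) ⊕ M1 over the first 13 bytes.
byte 0: (1e XOR c7) XOR 73 = d9 XOR 73 = aa
byte 1: (b5 XOR e1) XOR 69 = 54 XOR 69 = 3d
byte 2: (25 XOR ce) XOR 67 = eb XOR 67 = 8c
byte 3: (1c XOR 8e) XOR 6e = 92 XOR 6e = fc
byte 4: (49 XOR 06) XOR 61 = 4f XOR 61 = 2e
byte 5: (01 XOR 19) XOR 6c = 18 XOR 6c = 74
byte 6: (43 XOR f7) XOR 20 = b4 XOR 20 = 94
byte 7: (f5 XOR af) XOR 42 = 5a XOR 42 = 18
byte 8: (e0 XOR 3a) XOR 65 = da XOR 65 = bf
byte 9: (6b XOR 28) XOR 72 = 43 XOR 72 = 31
byte 10: (46 XOR 6f) XOR 6c = 29 XOR 6c = 45
byte 11: (f4 XOR 0b) XOR 69 = ff XOR 69 = 96
byte 12: (09 XOR 65) XOR 6e = 6c XOR 6e = 02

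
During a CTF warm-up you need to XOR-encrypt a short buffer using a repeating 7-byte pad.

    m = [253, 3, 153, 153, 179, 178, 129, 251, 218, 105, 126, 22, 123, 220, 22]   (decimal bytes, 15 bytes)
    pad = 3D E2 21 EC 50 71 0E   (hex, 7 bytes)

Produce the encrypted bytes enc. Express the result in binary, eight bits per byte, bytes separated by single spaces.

11000000 11100001 10111000 01110101 11100011 11000011 10001111 11000110 00111000 01001000 10010010 01000110 00001010 11010010 00101011

The 7-byte key repeats, so the effective keystream is 3d e2 21 ec 50 71 0e 3d e2 21 ec 50 71 0e 3d.
byte 0: 253 XOR  61 = 192
byte 1:   3 XOR 226 = 225
byte 2: 153 XOR  33 = 184
byte 3: 153 XOR 236 = 117
byte 4: 179 XOR  80 = 227
byte 5: 178 XOR 113 = 195
byte 6: 129 XOR  14 = 143
byte 7: 251 XOR  61 = 198
byte 8: 218 XOR 226 =  56
byte 9: 105 XOR  33 =  72
byte 10: 126 XOR 236 = 146
byte 11:  22 XOR  80 =  70
byte 12: 123 XOR 113 =  10
byte 13: 220 XOR  14 = 210
byte 14:  22 XOR  61 =  43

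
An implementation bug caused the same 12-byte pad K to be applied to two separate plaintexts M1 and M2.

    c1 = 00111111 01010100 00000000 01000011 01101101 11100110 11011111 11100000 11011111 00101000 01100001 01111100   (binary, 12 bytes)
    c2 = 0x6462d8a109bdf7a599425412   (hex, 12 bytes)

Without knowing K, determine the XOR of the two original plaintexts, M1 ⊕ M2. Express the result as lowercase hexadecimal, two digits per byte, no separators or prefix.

c1 ⊕ c2 = (M1 ⊕ K) ⊕ (M2 ⊕ K) = M1 ⊕ M2 — the shared key cancels under XOR.
byte 0: 00111111 xor 01100100 = 01011011
byte 1: 01010100 xor 01100010 = 00110110
byte 2: 00000000 xor 11011000 = 11011000
byte 3: 01000011 xor 10100001 = 11100010
byte 4: 01101101 xor 00001001 = 01100100
byte 5: 11100110 xor 10111101 = 01011011
byte 6: 11011111 xor 11110111 = 00101000
byte 7: 11100000 xor 10100101 = 01000101
byte 8: 11011111 xor 10011001 = 01000110
byte 9: 00101000 xor 01000010 = 01101010
byte 10: 01100001 xor 01010100 = 00110101
byte 11: 01111100 xor 00010010 = 01101110

5b36d8e2645b2845466a356e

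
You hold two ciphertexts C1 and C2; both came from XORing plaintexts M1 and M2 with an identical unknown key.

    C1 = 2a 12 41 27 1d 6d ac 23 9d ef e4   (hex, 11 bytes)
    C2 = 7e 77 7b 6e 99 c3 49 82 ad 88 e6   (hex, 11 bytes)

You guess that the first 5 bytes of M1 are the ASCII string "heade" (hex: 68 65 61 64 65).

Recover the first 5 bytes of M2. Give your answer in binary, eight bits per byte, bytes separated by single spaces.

First, C1 ⊕ C2 = (M1 ⊕ K) ⊕ (M2 ⊕ K) = M1 ⊕ M2, so the key drops out. Then M2 = (M1 ⊕ M2) ⊕ M1 over the first 5 bytes.
byte 0: (2a xor 7e) xor 68 = 54 xor 68 = 3c
byte 1: (12 xor 77) xor 65 = 65 xor 65 = 00
byte 2: (41 xor 7b) xor 61 = 3a xor 61 = 5b
byte 3: (27 xor 6e) xor 64 = 49 xor 64 = 2d
byte 4: (1d xor 99) xor 65 = 84 xor 65 = e1

00111100 00000000 01011011 00101101 11100001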